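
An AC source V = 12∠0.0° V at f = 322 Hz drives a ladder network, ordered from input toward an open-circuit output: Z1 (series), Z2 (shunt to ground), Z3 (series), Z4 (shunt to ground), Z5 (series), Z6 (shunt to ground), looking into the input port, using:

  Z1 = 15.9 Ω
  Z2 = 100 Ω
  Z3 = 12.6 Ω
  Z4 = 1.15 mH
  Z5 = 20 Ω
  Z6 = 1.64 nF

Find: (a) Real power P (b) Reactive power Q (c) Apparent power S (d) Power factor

Step 1 — Angular frequency: ω = 2π·f = 2π·322 = 2023 rad/s.
Step 2 — Component impedances:
  Z1: Z = R = 15.9 Ω
  Z2: Z = R = 100 Ω
  Z3: Z = R = 12.6 Ω
  Z4: Z = jωL = j·2023·0.00115 = 0 + j2.327 Ω
  Z5: Z = R = 20 Ω
  Z6: Z = 1/(jωC) = -j/(ω·C) = 0 - j3.014e+05 Ω
Step 3 — Ladder network (open output): work backward from the far end, alternating series and parallel combinations. Z_in = 27.13 + j1.834 Ω = 27.19∠3.9° Ω.
Step 4 — Source phasor: V = 12∠0.0° V = 12 V.
Step 5 — Current: I = V / Z = 0.4403 - j0.02977 A = 0.4413∠-3.9° A.
Step 6 — Complex power: S = V·I* = 5.284 + j0.3573 VA.
Step 7 — Real power: P = Re(S) = 5.284 W.
Step 8 — Reactive power: Q = Im(S) = 0.3573 VAR.
Step 9 — Apparent power: |S| = 5.296 VA.
Step 10 — Power factor: PF = P/|S| = 0.9977 (lagging).

(a) P = 5.284 W  (b) Q = 0.3573 VAR  (c) S = 5.296 VA  (d) PF = 0.9977 (lagging)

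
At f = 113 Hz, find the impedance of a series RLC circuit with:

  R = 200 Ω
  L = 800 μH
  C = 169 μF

Step 1 — Angular frequency: ω = 2π·f = 2π·113 = 710 rad/s.
Step 2 — Component impedances:
  R: Z = R = 200 Ω
  L: Z = jωL = j·710·0.0008 = 0 + j0.568 Ω
  C: Z = 1/(jωC) = -j/(ω·C) = 0 - j8.334 Ω
Step 3 — Series combination: Z_total = R + L + C = 200 - j7.766 Ω = 200.2∠-2.2° Ω.

Z = 200 - j7.766 Ω = 200.2∠-2.2° Ω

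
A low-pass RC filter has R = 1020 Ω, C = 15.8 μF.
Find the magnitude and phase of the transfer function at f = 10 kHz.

Step 1 — Angular frequency: ω = 2π·1e+04 = 6.283e+04 rad/s.
Step 2 — Transfer function: H(jω) = 1/(1 + jωRC).
Step 3 — Denominator: 1 + jωRC = 1 + j·6.283e+04·1020·1.58e-05 = 1 + j1013.
Step 4 — H = 9.753e-07 - j0.0009876.
Step 5 — Magnitude: |H| = 0.0009876 (-60.1 dB); phase: φ = -89.9°.

|H| = 0.0009876 (-60.1 dB), φ = -89.9°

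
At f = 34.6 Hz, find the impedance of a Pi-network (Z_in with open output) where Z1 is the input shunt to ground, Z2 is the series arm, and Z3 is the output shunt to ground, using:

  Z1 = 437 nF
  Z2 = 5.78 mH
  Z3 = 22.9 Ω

Step 1 — Angular frequency: ω = 2π·f = 2π·34.6 = 217.4 rad/s.
Step 2 — Component impedances:
  Z1: Z = 1/(jωC) = -j/(ω·C) = 0 - j1.053e+04 Ω
  Z2: Z = jωL = j·217.4·0.00578 = 0 + j1.257 Ω
  Z3: Z = R = 22.9 Ω
Step 3 — With open output, the series arm Z2 and the output shunt Z3 appear in series to ground: Z2 + Z3 = 22.9 + j1.257 Ω.
Step 4 — Parallel with input shunt Z1: Z_in = Z1 || (Z2 + Z3) = 22.91 + j1.207 Ω = 22.94∠3.0° Ω.

Z = 22.91 + j1.207 Ω = 22.94∠3.0° Ω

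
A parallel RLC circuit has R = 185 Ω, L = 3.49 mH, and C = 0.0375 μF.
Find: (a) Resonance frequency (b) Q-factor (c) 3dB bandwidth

Step 1 — Resonance: ω₀ = 1/√(LC) = 1/√(0.00349·3.75e-08) = 8.741e+04 rad/s.
Step 2 — f₀ = ω₀/(2π) = 1.391e+04 Hz.
Step 3 — Parallel Q: Q = R/(ω₀L) = 185/(8.741e+04·0.00349) = 0.6064.
Step 4 — Bandwidth: Δω = ω₀/Q = 1.441e+05 rad/s; BW = Δω/(2π) = 2.294e+04 Hz.

(a) f₀ = 1.391e+04 Hz  (b) Q = 0.6064  (c) BW = 2.294e+04 Hz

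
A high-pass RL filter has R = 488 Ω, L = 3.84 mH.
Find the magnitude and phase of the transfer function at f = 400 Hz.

Step 1 — Angular frequency: ω = 2π·400 = 2513 rad/s.
Step 2 — Transfer function: H(jω) = jωL/(R + jωL).
Step 3 — Numerator jωL = j·9.651; denominator R + jωL = 488 + j9.651.
Step 4 — H = 0.000391 + j0.01977.
Step 5 — Magnitude: |H| = 0.01977 (-34.1 dB); phase: φ = 88.9°.

|H| = 0.01977 (-34.1 dB), φ = 88.9°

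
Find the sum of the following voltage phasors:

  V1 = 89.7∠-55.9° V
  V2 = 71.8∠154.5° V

Step 1 — Convert each phasor to rectangular form:
  V1 = 89.7·(cos(-55.9°) + j·sin(-55.9°)) = 50.29 - j74.28 V
  V2 = 71.8·(cos(154.5°) + j·sin(154.5°)) = -64.81 + j30.91 V
Step 2 — Sum components: V_total = -14.52 - j43.37 V.
Step 3 — Convert to polar: |V_total| = 45.73 V, ∠V_total = -108.5°.

V_total = 45.73∠-108.5° V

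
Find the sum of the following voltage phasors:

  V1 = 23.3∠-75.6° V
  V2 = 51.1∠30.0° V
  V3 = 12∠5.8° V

Step 1 — Convert each phasor to rectangular form:
  V1 = 23.3·(cos(-75.6°) + j·sin(-75.6°)) = 5.794 - j22.57 V
  V2 = 51.1·(cos(30.0°) + j·sin(30.0°)) = 44.25 + j25.55 V
  V3 = 12·(cos(5.8°) + j·sin(5.8°)) = 11.94 + j1.213 V
Step 2 — Sum components: V_total = 61.99 + j4.195 V.
Step 3 — Convert to polar: |V_total| = 62.13 V, ∠V_total = 3.9°.

V_total = 62.13∠3.9° V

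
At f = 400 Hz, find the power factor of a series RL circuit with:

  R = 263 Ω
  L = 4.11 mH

Step 1 — Angular frequency: ω = 2π·f = 2π·400 = 2513 rad/s.
Step 2 — Component impedances:
  R: Z = R = 263 Ω
  L: Z = jωL = j·2513·0.00411 = 0 + j10.33 Ω
Step 3 — Series combination: Z_total = R + L = 263 + j10.33 Ω = 263.2∠2.2° Ω.
Step 4 — Power factor: PF = cos(φ) = Re(Z)/|Z| = 263/263.2 = 0.9992.
Step 5 — Type: Im(Z) = 10.33 ⇒ lagging (phase φ = 2.2°).

PF = 0.9992 (lagging, φ = 2.2°)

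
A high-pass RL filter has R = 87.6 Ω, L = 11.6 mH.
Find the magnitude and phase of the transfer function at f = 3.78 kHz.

Step 1 — Angular frequency: ω = 2π·3780 = 2.375e+04 rad/s.
Step 2 — Transfer function: H(jω) = jωL/(R + jωL).
Step 3 — Numerator jωL = j·275.5; denominator R + jωL = 87.6 + j275.5.
Step 4 — H = 0.9082 + j0.2888.
Step 5 — Magnitude: |H| = 0.953 (-0.4 dB); phase: φ = 17.6°.

|H| = 0.953 (-0.4 dB), φ = 17.6°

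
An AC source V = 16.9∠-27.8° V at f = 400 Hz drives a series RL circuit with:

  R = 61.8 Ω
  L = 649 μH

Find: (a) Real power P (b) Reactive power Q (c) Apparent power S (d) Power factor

Step 1 — Angular frequency: ω = 2π·f = 2π·400 = 2513 rad/s.
Step 2 — Component impedances:
  R: Z = R = 61.8 Ω
  L: Z = jωL = j·2513·0.000649 = 0 + j1.631 Ω
Step 3 — Series combination: Z_total = R + L = 61.8 + j1.631 Ω = 61.82∠1.5° Ω.
Step 4 — Source phasor: V = 16.9∠-27.8° V = 14.95 - j7.882 V.
Step 5 — Current: I = V / Z = 0.2384 - j0.1338 A = 0.2734∠-29.3° A.
Step 6 — Complex power: S = V·I* = 4.618 + j0.1219 VA.
Step 7 — Real power: P = Re(S) = 4.618 W.
Step 8 — Reactive power: Q = Im(S) = 0.1219 VAR.
Step 9 — Apparent power: |S| = 4.62 VA.
Step 10 — Power factor: PF = P/|S| = 0.9997 (lagging).

(a) P = 4.618 W  (b) Q = 0.1219 VAR  (c) S = 4.62 VA  (d) PF = 0.9997 (lagging)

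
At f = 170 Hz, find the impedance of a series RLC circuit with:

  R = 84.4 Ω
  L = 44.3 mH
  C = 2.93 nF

Step 1 — Angular frequency: ω = 2π·f = 2π·170 = 1068 rad/s.
Step 2 — Component impedances:
  R: Z = R = 84.4 Ω
  L: Z = jωL = j·1068·0.0443 = 0 + j47.32 Ω
  C: Z = 1/(jωC) = -j/(ω·C) = 0 - j3.195e+05 Ω
Step 3 — Series combination: Z_total = R + L + C = 84.4 - j3.195e+05 Ω = 3.195e+05∠-90.0° Ω.

Z = 84.4 - j3.195e+05 Ω = 3.195e+05∠-90.0° Ω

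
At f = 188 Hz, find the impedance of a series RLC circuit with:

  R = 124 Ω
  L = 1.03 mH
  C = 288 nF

Step 1 — Angular frequency: ω = 2π·f = 2π·188 = 1181 rad/s.
Step 2 — Component impedances:
  R: Z = R = 124 Ω
  L: Z = jωL = j·1181·0.00103 = 0 + j1.217 Ω
  C: Z = 1/(jωC) = -j/(ω·C) = 0 - j2939 Ω
Step 3 — Series combination: Z_total = R + L + C = 124 - j2938 Ω = 2941∠-87.6° Ω.

Z = 124 - j2938 Ω = 2941∠-87.6° Ω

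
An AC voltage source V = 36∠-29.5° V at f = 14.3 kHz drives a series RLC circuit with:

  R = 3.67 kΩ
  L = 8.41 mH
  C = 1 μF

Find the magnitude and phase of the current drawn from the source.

Step 1 — Angular frequency: ω = 2π·f = 2π·1.43e+04 = 8.985e+04 rad/s.
Step 2 — Component impedances:
  R: Z = R = 3670 Ω
  L: Z = jωL = j·8.985e+04·0.00841 = 0 + j755.6 Ω
  C: Z = 1/(jωC) = -j/(ω·C) = 0 - j11.13 Ω
Step 3 — Series combination: Z_total = R + L + C = 3670 + j744.5 Ω = 3745∠11.5° Ω.
Step 4 — Source phasor: V = 36∠-29.5° V = 31.33 - j17.73 V.
Step 5 — Ohm's law: I = V / Z_total = (31.33 - j17.73) / (3670 + j744.5) = 0.007259 - j0.006303 A.
Step 6 — Convert to polar: |I| = 0.009613 A, ∠I = -41.0°.

I = 0.009613∠-41.0° A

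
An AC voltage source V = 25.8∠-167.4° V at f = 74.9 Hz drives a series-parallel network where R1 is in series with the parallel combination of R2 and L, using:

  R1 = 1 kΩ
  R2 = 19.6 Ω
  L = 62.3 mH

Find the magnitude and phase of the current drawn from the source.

Step 1 — Angular frequency: ω = 2π·f = 2π·74.9 = 470.6 rad/s.
Step 2 — Component impedances:
  R1: Z = R = 1000 Ω
  R2: Z = R = 19.6 Ω
  L: Z = jωL = j·470.6·0.0623 = 0 + j29.32 Ω
Step 3 — Parallel branch: R2 || L = 1/(1/R2 + 1/L) = 13.55 + j9.056 Ω.
Step 4 — Series with R1: Z_total = R1 + (R2 || L) = 1014 + j9.056 Ω = 1014∠0.5° Ω.
Step 5 — Source phasor: V = 25.8∠-167.4° V = -25.18 - j5.628 V.
Step 6 — Ohm's law: I = V / Z_total = (-25.18 - j5.628) / (1014 + j9.056) = -0.02489 - j0.00533 A.
Step 7 — Convert to polar: |I| = 0.02545 A, ∠I = -167.9°.

I = 0.02545∠-167.9° A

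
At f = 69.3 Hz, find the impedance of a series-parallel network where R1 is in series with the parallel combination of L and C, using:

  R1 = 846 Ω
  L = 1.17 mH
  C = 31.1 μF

Step 1 — Angular frequency: ω = 2π·f = 2π·69.3 = 435.4 rad/s.
Step 2 — Component impedances:
  R1: Z = R = 846 Ω
  L: Z = jωL = j·435.4·0.00117 = 0 + j0.5094 Ω
  C: Z = 1/(jωC) = -j/(ω·C) = 0 - j73.85 Ω
Step 3 — Parallel branch: L || C = 1/(1/L + 1/C) = 0 + j0.513 Ω.
Step 4 — Series with R1: Z_total = R1 + (L || C) = 846 + j0.513 Ω = 846∠0.0° Ω.

Z = 846 + j0.513 Ω = 846∠0.0° Ω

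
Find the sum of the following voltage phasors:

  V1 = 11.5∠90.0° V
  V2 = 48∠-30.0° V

Step 1 — Convert each phasor to rectangular form:
  V1 = 11.5·(cos(90.0°) + j·sin(90.0°)) = 0 + j11.5 V
  V2 = 48·(cos(-30.0°) + j·sin(-30.0°)) = 41.57 - j24 V
Step 2 — Sum components: V_total = 41.57 - j12.5 V.
Step 3 — Convert to polar: |V_total| = 43.41 V, ∠V_total = -16.7°.

V_total = 43.41∠-16.7° V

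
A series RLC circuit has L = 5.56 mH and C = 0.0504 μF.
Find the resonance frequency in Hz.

Step 1 — Resonance condition Im(Z)=0 gives ω₀ = 1/√(LC).
Step 2 — ω₀ = 1/√(0.00556·5.04e-08) = 5.974e+04 rad/s.
Step 3 — f₀ = ω₀/(2π) = 9508 Hz.

f₀ = 9508 Hz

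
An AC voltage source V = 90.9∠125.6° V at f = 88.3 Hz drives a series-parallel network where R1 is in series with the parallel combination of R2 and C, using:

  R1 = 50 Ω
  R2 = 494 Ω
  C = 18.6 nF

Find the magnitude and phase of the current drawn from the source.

Step 1 — Angular frequency: ω = 2π·f = 2π·88.3 = 554.8 rad/s.
Step 2 — Component impedances:
  R1: Z = R = 50 Ω
  R2: Z = R = 494 Ω
  C: Z = 1/(jωC) = -j/(ω·C) = 0 - j9.691e+04 Ω
Step 3 — Parallel branch: R2 || C = 1/(1/R2 + 1/C) = 494 - j2.518 Ω.
Step 4 — Series with R1: Z_total = R1 + (R2 || C) = 544 - j2.518 Ω = 544∠-0.3° Ω.
Step 5 — Source phasor: V = 90.9∠125.6° V = -52.91 + j73.91 V.
Step 6 — Ohm's law: I = V / Z_total = (-52.91 + j73.91) / (544 - j2.518) = -0.0979 + j0.1354 A.
Step 7 — Convert to polar: |I| = 0.1671 A, ∠I = 125.9°.

I = 0.1671∠125.9° A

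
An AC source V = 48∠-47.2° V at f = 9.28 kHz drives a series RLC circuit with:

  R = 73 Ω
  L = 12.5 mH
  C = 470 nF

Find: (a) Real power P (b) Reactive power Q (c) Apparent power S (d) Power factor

Step 1 — Angular frequency: ω = 2π·f = 2π·9280 = 5.831e+04 rad/s.
Step 2 — Component impedances:
  R: Z = R = 73 Ω
  L: Z = jωL = j·5.831e+04·0.0125 = 0 + j728.8 Ω
  C: Z = 1/(jωC) = -j/(ω·C) = 0 - j36.49 Ω
Step 3 — Series combination: Z_total = R + L + C = 73 + j692.4 Ω = 696.2∠84.0° Ω.
Step 4 — Source phasor: V = 48∠-47.2° V = 32.61 - j35.22 V.
Step 5 — Current: I = V / Z = -0.0454 - j0.05189 A = 0.06895∠-131.2° A.
Step 6 — Complex power: S = V·I* = 0.347 + j3.291 VA.
Step 7 — Real power: P = Re(S) = 0.347 W.
Step 8 — Reactive power: Q = Im(S) = 3.291 VAR.
Step 9 — Apparent power: |S| = 3.309 VA.
Step 10 — Power factor: PF = P/|S| = 0.1049 (lagging).

(a) P = 0.347 W  (b) Q = 3.291 VAR  (c) S = 3.309 VA  (d) PF = 0.1049 (lagging)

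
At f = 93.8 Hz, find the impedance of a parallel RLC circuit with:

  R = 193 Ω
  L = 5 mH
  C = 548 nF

Step 1 — Angular frequency: ω = 2π·f = 2π·93.8 = 589.4 rad/s.
Step 2 — Component impedances:
  R: Z = R = 193 Ω
  L: Z = jωL = j·589.4·0.005 = 0 + j2.947 Ω
  C: Z = 1/(jωC) = -j/(ω·C) = 0 - j3096 Ω
Step 3 — Parallel combination: 1/Z_total = 1/R + 1/L + 1/C; Z_total = 0.04507 + j2.949 Ω = 2.949∠89.1° Ω.

Z = 0.04507 + j2.949 Ω = 2.949∠89.1° Ω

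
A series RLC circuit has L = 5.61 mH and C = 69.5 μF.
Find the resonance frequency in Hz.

Step 1 — Resonance condition Im(Z)=0 gives ω₀ = 1/√(LC).
Step 2 — ω₀ = 1/√(0.00561·6.95e-05) = 1601 rad/s.
Step 3 — f₀ = ω₀/(2π) = 254.9 Hz.

f₀ = 254.9 Hz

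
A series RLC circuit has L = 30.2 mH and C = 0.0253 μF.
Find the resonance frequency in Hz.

Step 1 — Resonance condition Im(Z)=0 gives ω₀ = 1/√(LC).
Step 2 — ω₀ = 1/√(0.0302·2.53e-08) = 3.618e+04 rad/s.
Step 3 — f₀ = ω₀/(2π) = 5758 Hz.

f₀ = 5758 Hz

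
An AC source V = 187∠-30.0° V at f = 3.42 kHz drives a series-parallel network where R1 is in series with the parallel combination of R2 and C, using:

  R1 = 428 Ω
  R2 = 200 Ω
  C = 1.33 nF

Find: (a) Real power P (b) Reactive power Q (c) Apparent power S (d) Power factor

Step 1 — Angular frequency: ω = 2π·f = 2π·3420 = 2.149e+04 rad/s.
Step 2 — Component impedances:
  R1: Z = R = 428 Ω
  R2: Z = R = 200 Ω
  C: Z = 1/(jωC) = -j/(ω·C) = 0 - j3.499e+04 Ω
Step 3 — Parallel branch: R2 || C = 1/(1/R2 + 1/C) = 200 - j1.143 Ω.
Step 4 — Series with R1: Z_total = R1 + (R2 || C) = 628 - j1.143 Ω = 628∠-0.1° Ω.
Step 5 — Source phasor: V = 187∠-30.0° V = 161.9 - j93.5 V.
Step 6 — Current: I = V / Z = 0.2581 - j0.1484 A = 0.2978∠-29.9° A.
Step 7 — Complex power: S = V·I* = 55.68 - j0.1014 VA.
Step 8 — Real power: P = Re(S) = 55.68 W.
Step 9 — Reactive power: Q = Im(S) = -0.1014 VAR.
Step 10 — Apparent power: |S| = 55.68 VA.
Step 11 — Power factor: PF = P/|S| = 1 (leading).

(a) P = 55.68 W  (b) Q = -0.1014 VAR  (c) S = 55.68 VA  (d) PF = 1 (leading)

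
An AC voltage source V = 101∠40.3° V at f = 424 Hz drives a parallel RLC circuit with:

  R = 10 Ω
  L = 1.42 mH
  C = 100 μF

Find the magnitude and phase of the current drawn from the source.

Step 1 — Angular frequency: ω = 2π·f = 2π·424 = 2664 rad/s.
Step 2 — Component impedances:
  R: Z = R = 10 Ω
  L: Z = jωL = j·2664·0.00142 = 0 + j3.783 Ω
  C: Z = 1/(jωC) = -j/(ω·C) = 0 - j3.754 Ω
Step 3 — Parallel combination: 1/Z_total = 1/R + 1/L + 1/C; Z_total = 9.996 - j0.2064 Ω = 9.998∠-1.2° Ω.
Step 4 — Source phasor: V = 101∠40.3° V = 77.03 + j65.33 V.
Step 5 — Ohm's law: I = V / Z_total = (77.03 + j65.33) / (9.996 - j0.2064) = 7.568 + j6.692 A.
Step 6 — Convert to polar: |I| = 10.1 A, ∠I = 41.5°.

I = 10.1∠41.5° A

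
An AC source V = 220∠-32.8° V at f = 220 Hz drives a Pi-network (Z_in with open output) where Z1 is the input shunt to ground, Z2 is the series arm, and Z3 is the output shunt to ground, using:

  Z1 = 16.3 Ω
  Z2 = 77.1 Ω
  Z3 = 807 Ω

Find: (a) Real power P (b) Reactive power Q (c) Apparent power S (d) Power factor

Step 1 — Angular frequency: ω = 2π·f = 2π·220 = 1382 rad/s.
Step 2 — Component impedances:
  Z1: Z = R = 16.3 Ω
  Z2: Z = R = 77.1 Ω
  Z3: Z = R = 807 Ω
Step 3 — With open output, the series arm Z2 and the output shunt Z3 appear in series to ground: Z2 + Z3 = 884.1 Ω.
Step 4 — Parallel with input shunt Z1: Z_in = Z1 || (Z2 + Z3) = 16 Ω = 16∠0.0° Ω.
Step 5 — Source phasor: V = 220∠-32.8° V = 184.9 - j119.2 V.
Step 6 — Current: I = V / Z = 11.55 - j7.446 A = 13.75∠-32.8° A.
Step 7 — Complex power: S = V·I* = 3024 VA.
Step 8 — Real power: P = Re(S) = 3024 W.
Step 9 — Reactive power: Q = Im(S) = 0 VAR.
Step 10 — Apparent power: |S| = 3024 VA.
Step 11 — Power factor: PF = P/|S| = 1 (unity).

(a) P = 3024 W  (b) Q = 0 VAR  (c) S = 3024 VA  (d) PF = 1 (unity)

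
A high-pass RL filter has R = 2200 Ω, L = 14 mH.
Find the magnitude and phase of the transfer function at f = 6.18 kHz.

Step 1 — Angular frequency: ω = 2π·6180 = 3.883e+04 rad/s.
Step 2 — Transfer function: H(jω) = jωL/(R + jωL).
Step 3 — Numerator jωL = j·543.6; denominator R + jωL = 2200 + j543.6.
Step 4 — H = 0.05755 + j0.2329.
Step 5 — Magnitude: |H| = 0.2399 (-12.4 dB); phase: φ = 76.1°.

|H| = 0.2399 (-12.4 dB), φ = 76.1°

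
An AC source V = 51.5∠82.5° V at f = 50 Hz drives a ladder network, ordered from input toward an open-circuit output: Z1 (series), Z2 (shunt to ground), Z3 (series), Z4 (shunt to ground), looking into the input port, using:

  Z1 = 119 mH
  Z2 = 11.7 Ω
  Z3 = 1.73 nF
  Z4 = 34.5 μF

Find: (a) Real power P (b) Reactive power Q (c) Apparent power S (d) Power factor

Step 1 — Angular frequency: ω = 2π·f = 2π·50 = 314.2 rad/s.
Step 2 — Component impedances:
  Z1: Z = jωL = j·314.2·0.119 = 0 + j37.38 Ω
  Z2: Z = R = 11.7 Ω
  Z3: Z = 1/(jωC) = -j/(ω·C) = 0 - j1.84e+06 Ω
  Z4: Z = 1/(jωC) = -j/(ω·C) = 0 - j92.26 Ω
Step 3 — Ladder network (open output): work backward from the far end, alternating series and parallel combinations. Z_in = 11.7 + j37.38 Ω = 39.17∠72.6° Ω.
Step 4 — Source phasor: V = 51.5∠82.5° V = 6.722 + j51.06 V.
Step 5 — Current: I = V / Z = 1.295 + j0.2255 A = 1.315∠9.9° A.
Step 6 — Complex power: S = V·I* = 20.22 + j64.62 VA.
Step 7 — Real power: P = Re(S) = 20.22 W.
Step 8 — Reactive power: Q = Im(S) = 64.62 VAR.
Step 9 — Apparent power: |S| = 67.71 VA.
Step 10 — Power factor: PF = P/|S| = 0.2987 (lagging).

(a) P = 20.22 W  (b) Q = 64.62 VAR  (c) S = 67.71 VA  (d) PF = 0.2987 (lagging)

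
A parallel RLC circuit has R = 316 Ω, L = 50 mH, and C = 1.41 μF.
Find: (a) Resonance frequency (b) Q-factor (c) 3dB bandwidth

Step 1 — Resonance: ω₀ = 1/√(LC) = 1/√(0.05·1.41e-06) = 3766 rad/s.
Step 2 — f₀ = ω₀/(2π) = 599.4 Hz.
Step 3 — Parallel Q: Q = R/(ω₀L) = 316/(3766·0.05) = 1.678.
Step 4 — Bandwidth: Δω = ω₀/Q = 2244 rad/s; BW = Δω/(2π) = 357.2 Hz.

(a) f₀ = 599.4 Hz  (b) Q = 1.678  (c) BW = 357.2 Hz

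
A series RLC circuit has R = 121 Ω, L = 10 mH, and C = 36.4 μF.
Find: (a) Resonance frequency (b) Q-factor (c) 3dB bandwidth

Step 1 — Resonance: ω₀ = 1/√(LC) = 1/√(0.01·3.64e-05) = 1657 rad/s.
Step 2 — f₀ = ω₀/(2π) = 263.8 Hz.
Step 3 — Series Q: Q = ω₀L/R = 1657·0.01/121 = 0.137.
Step 4 — Bandwidth: Δω = ω₀/Q = 1.21e+04 rad/s; BW = Δω/(2π) = 1926 Hz.

(a) f₀ = 263.8 Hz  (b) Q = 0.137  (c) BW = 1926 Hz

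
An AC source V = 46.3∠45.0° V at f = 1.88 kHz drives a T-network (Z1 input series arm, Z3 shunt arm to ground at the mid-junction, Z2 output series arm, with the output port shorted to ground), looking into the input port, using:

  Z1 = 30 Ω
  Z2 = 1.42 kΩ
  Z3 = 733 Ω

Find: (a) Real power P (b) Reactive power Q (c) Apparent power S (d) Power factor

Step 1 — Angular frequency: ω = 2π·f = 2π·1880 = 1.181e+04 rad/s.
Step 2 — Component impedances:
  Z1: Z = R = 30 Ω
  Z2: Z = R = 1420 Ω
  Z3: Z = R = 733 Ω
Step 3 — With the output port shorted to ground, the output series arm Z2 runs from the junction to ground; the shunt arm Z3 also runs from the junction to ground. They appear in parallel: Z3 || Z2 = 483.4 Ω.
Step 4 — Series with input arm Z1: Z_in = Z1 + (Z3 || Z2) = 513.4 Ω = 513.4∠0.0° Ω.
Step 5 — Source phasor: V = 46.3∠45.0° V = 32.74 + j32.74 V.
Step 6 — Current: I = V / Z = 0.06376 + j0.06376 A = 0.09017∠45.0° A.
Step 7 — Complex power: S = V·I* = 4.175 VA.
Step 8 — Real power: P = Re(S) = 4.175 W.
Step 9 — Reactive power: Q = Im(S) = 0 VAR.
Step 10 — Apparent power: |S| = 4.175 VA.
Step 11 — Power factor: PF = P/|S| = 1 (unity).

(a) P = 4.175 W  (b) Q = 0 VAR  (c) S = 4.175 VA  (d) PF = 1 (unity)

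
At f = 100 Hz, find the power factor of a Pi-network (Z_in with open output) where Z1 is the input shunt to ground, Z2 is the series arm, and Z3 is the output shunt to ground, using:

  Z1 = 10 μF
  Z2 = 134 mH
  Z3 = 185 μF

Step 1 — Angular frequency: ω = 2π·f = 2π·100 = 628.3 rad/s.
Step 2 — Component impedances:
  Z1: Z = 1/(jωC) = -j/(ω·C) = 0 - j159.2 Ω
  Z2: Z = jωL = j·628.3·0.134 = 0 + j84.19 Ω
  Z3: Z = 1/(jωC) = -j/(ω·C) = 0 - j8.603 Ω
Step 3 — With open output, the series arm Z2 and the output shunt Z3 appear in series to ground: Z2 + Z3 = 0 + j75.59 Ω.
Step 4 — Parallel with input shunt Z1: Z_in = Z1 || (Z2 + Z3) = 0 + j144 Ω = 144∠90.0° Ω.
Step 5 — Power factor: PF = cos(φ) = Re(Z)/|Z| = -0/144 = -0.
Step 6 — Type: Im(Z) = 144 ⇒ lagging (phase φ = 90.0°).

PF = -0 (lagging, φ = 90.0°)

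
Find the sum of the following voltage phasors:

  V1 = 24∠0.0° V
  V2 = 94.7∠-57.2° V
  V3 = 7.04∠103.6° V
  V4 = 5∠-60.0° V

Step 1 — Convert each phasor to rectangular form:
  V1 = 24·(cos(0.0°) + j·sin(0.0°)) = 24 V
  V2 = 94.7·(cos(-57.2°) + j·sin(-57.2°)) = 51.3 - j79.6 V
  V3 = 7.04·(cos(103.6°) + j·sin(103.6°)) = -1.655 + j6.843 V
  V4 = 5·(cos(-60.0°) + j·sin(-60.0°)) = 2.5 - j4.33 V
Step 2 — Sum components: V_total = 76.14 - j77.09 V.
Step 3 — Convert to polar: |V_total| = 108.4 V, ∠V_total = -45.4°.

V_total = 108.4∠-45.4° V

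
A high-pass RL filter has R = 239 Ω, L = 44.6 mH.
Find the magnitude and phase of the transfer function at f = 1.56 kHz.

Step 1 — Angular frequency: ω = 2π·1560 = 9802 rad/s.
Step 2 — Transfer function: H(jω) = jωL/(R + jωL).
Step 3 — Numerator jωL = j·437.2; denominator R + jωL = 239 + j437.2.
Step 4 — H = 0.7699 + j0.4209.
Step 5 — Magnitude: |H| = 0.8774 (-1.1 dB); phase: φ = 28.7°.

|H| = 0.8774 (-1.1 dB), φ = 28.7°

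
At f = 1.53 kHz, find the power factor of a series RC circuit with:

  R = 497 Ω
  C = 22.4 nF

Step 1 — Angular frequency: ω = 2π·f = 2π·1530 = 9613 rad/s.
Step 2 — Component impedances:
  R: Z = R = 497 Ω
  C: Z = 1/(jωC) = -j/(ω·C) = 0 - j4644 Ω
Step 3 — Series combination: Z_total = R + C = 497 - j4644 Ω = 4670∠-83.9° Ω.
Step 4 — Power factor: PF = cos(φ) = Re(Z)/|Z| = 497/4670 = 0.1064.
Step 5 — Type: Im(Z) = -4644 ⇒ leading (phase φ = -83.9°).

PF = 0.1064 (leading, φ = -83.9°)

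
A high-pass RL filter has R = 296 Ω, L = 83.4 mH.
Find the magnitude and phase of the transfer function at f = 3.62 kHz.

Step 1 — Angular frequency: ω = 2π·3620 = 2.275e+04 rad/s.
Step 2 — Transfer function: H(jω) = jωL/(R + jωL).
Step 3 — Numerator jωL = j·1897; denominator R + jωL = 296 + j1897.
Step 4 — H = 0.9762 + j0.1523.
Step 5 — Magnitude: |H| = 0.988 (-0.1 dB); phase: φ = 8.9°.

|H| = 0.988 (-0.1 dB), φ = 8.9°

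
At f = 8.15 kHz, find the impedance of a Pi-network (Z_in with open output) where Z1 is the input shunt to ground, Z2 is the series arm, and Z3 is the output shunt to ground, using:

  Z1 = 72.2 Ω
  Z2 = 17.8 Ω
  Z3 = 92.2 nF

Step 1 — Angular frequency: ω = 2π·f = 2π·8150 = 5.121e+04 rad/s.
Step 2 — Component impedances:
  Z1: Z = R = 72.2 Ω
  Z2: Z = R = 17.8 Ω
  Z3: Z = 1/(jωC) = -j/(ω·C) = 0 - j211.8 Ω
Step 3 — With open output, the series arm Z2 and the output shunt Z3 appear in series to ground: Z2 + Z3 = 17.8 - j211.8 Ω.
Step 4 — Parallel with input shunt Z1: Z_in = Z1 || (Z2 + Z3) = 63.34 - j20.85 Ω = 66.68∠-18.2° Ω.

Z = 63.34 - j20.85 Ω = 66.68∠-18.2° Ω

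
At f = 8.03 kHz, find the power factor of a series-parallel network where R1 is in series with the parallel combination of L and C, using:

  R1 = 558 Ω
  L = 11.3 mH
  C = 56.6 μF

Step 1 — Angular frequency: ω = 2π·f = 2π·8030 = 5.045e+04 rad/s.
Step 2 — Component impedances:
  R1: Z = R = 558 Ω
  L: Z = jωL = j·5.045e+04·0.0113 = 0 + j570.1 Ω
  C: Z = 1/(jωC) = -j/(ω·C) = 0 - j0.3502 Ω
Step 3 — Parallel branch: L || C = 1/(1/L + 1/C) = 0 - j0.3504 Ω.
Step 4 — Series with R1: Z_total = R1 + (L || C) = 558 - j0.3504 Ω = 558∠-0.0° Ω.
Step 5 — Power factor: PF = cos(φ) = Re(Z)/|Z| = 558/558 = 1.
Step 6 — Type: Im(Z) = -0.3504 ⇒ leading (phase φ = -0.0°).

PF = 1 (leading, φ = -0.0°)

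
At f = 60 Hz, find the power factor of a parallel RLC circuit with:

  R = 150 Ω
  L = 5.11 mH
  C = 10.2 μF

Step 1 — Angular frequency: ω = 2π·f = 2π·60 = 377 rad/s.
Step 2 — Component impedances:
  R: Z = R = 150 Ω
  L: Z = jωL = j·377·0.00511 = 0 + j1.926 Ω
  C: Z = 1/(jωC) = -j/(ω·C) = 0 - j260.1 Ω
Step 3 — Parallel combination: 1/Z_total = 1/R + 1/L + 1/C; Z_total = 0.02511 + j1.94 Ω = 1.941∠89.3° Ω.
Step 4 — Power factor: PF = cos(φ) = Re(Z)/|Z| = 0.02511/1.941 = 0.01294.
Step 5 — Type: Im(Z) = 1.94 ⇒ lagging (phase φ = 89.3°).

PF = 0.01294 (lagging, φ = 89.3°)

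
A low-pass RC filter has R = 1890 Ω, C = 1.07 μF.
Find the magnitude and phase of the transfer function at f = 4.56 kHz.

Step 1 — Angular frequency: ω = 2π·4560 = 2.865e+04 rad/s.
Step 2 — Transfer function: H(jω) = 1/(1 + jωRC).
Step 3 — Denominator: 1 + jωRC = 1 + j·2.865e+04·1890·1.07e-06 = 1 + j57.94.
Step 4 — H = 0.0002978 - j0.01725.
Step 5 — Magnitude: |H| = 0.01726 (-35.3 dB); phase: φ = -89.0°.

|H| = 0.01726 (-35.3 dB), φ = -89.0°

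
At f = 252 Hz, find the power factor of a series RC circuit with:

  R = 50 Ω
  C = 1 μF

Step 1 — Angular frequency: ω = 2π·f = 2π·252 = 1583 rad/s.
Step 2 — Component impedances:
  R: Z = R = 50 Ω
  C: Z = 1/(jωC) = -j/(ω·C) = 0 - j631.6 Ω
Step 3 — Series combination: Z_total = R + C = 50 - j631.6 Ω = 633.5∠-85.5° Ω.
Step 4 — Power factor: PF = cos(φ) = Re(Z)/|Z| = 50/633.54 = 0.07892.
Step 5 — Type: Im(Z) = -631.6 ⇒ leading (phase φ = -85.5°).

PF = 0.07892 (leading, φ = -85.5°)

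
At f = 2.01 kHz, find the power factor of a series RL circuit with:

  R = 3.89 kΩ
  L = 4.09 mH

Step 1 — Angular frequency: ω = 2π·f = 2π·2010 = 1.263e+04 rad/s.
Step 2 — Component impedances:
  R: Z = R = 3890 Ω
  L: Z = jωL = j·1.263e+04·0.00409 = 0 + j51.65 Ω
Step 3 — Series combination: Z_total = R + L = 3890 + j51.65 Ω = 3890∠0.8° Ω.
Step 4 — Power factor: PF = cos(φ) = Re(Z)/|Z| = 3890/3890.3 = 0.9999.
Step 5 — Type: Im(Z) = 51.65 ⇒ lagging (phase φ = 0.8°).

PF = 0.9999 (lagging, φ = 0.8°)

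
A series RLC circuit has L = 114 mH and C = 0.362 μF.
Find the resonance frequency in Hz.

Step 1 — Resonance condition Im(Z)=0 gives ω₀ = 1/√(LC).
Step 2 — ω₀ = 1/√(0.114·3.62e-07) = 4923 rad/s.
Step 3 — f₀ = ω₀/(2π) = 783.5 Hz.

f₀ = 783.5 Hz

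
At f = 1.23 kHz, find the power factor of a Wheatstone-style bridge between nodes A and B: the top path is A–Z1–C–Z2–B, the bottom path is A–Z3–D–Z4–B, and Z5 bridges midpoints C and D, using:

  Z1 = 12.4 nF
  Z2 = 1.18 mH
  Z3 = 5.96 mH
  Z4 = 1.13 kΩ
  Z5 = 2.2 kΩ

Step 1 — Angular frequency: ω = 2π·f = 2π·1230 = 7728 rad/s.
Step 2 — Component impedances:
  Z1: Z = 1/(jωC) = -j/(ω·C) = 0 - j1.044e+04 Ω
  Z2: Z = jωL = j·7728·0.00118 = 0 + j9.119 Ω
  Z3: Z = jωL = j·7728·0.00596 = 0 + j46.06 Ω
  Z4: Z = R = 1130 Ω
  Z5: Z = R = 2200 Ω
Step 3 — Bridge requires nodal analysis (the Z5 bridge couples midpoints C and D, so the two paths cannot be reduced to a simple series/parallel combination). Setting node B to ground and injecting 1 A at node A, the 3-node admittance system at A, C, D solves to V_A = Z_AB = 749 - j6.546 Ω = 749∠-0.5° Ω.
Step 4 — Power factor: PF = cos(φ) = Re(Z)/|Z| = 749/749 = 1.
Step 5 — Type: Im(Z) = -6.546 ⇒ leading (phase φ = -0.5°).

PF = 1 (leading, φ = -0.5°)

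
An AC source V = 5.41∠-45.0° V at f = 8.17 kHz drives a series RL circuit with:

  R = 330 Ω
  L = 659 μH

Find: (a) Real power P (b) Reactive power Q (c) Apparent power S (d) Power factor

Step 1 — Angular frequency: ω = 2π·f = 2π·8170 = 5.133e+04 rad/s.
Step 2 — Component impedances:
  R: Z = R = 330 Ω
  L: Z = jωL = j·5.133e+04·0.000659 = 0 + j33.83 Ω
Step 3 — Series combination: Z_total = R + L = 330 + j33.83 Ω = 331.7∠5.9° Ω.
Step 4 — Source phasor: V = 5.41∠-45.0° V = 3.825 - j3.825 V.
Step 5 — Current: I = V / Z = 0.0103 - j0.01265 A = 0.01631∠-50.9° A.
Step 6 — Complex power: S = V·I* = 0.08777 + j0.008997 VA.
Step 7 — Real power: P = Re(S) = 0.08777 W.
Step 8 — Reactive power: Q = Im(S) = 0.008997 VAR.
Step 9 — Apparent power: |S| = 0.08823 VA.
Step 10 — Power factor: PF = P/|S| = 0.9948 (lagging).

(a) P = 0.08777 W  (b) Q = 0.008997 VAR  (c) S = 0.08823 VA  (d) PF = 0.9948 (lagging)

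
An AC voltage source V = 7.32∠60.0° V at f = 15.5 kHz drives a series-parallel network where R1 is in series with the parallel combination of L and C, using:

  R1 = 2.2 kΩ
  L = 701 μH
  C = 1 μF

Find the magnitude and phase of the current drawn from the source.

Step 1 — Angular frequency: ω = 2π·f = 2π·1.55e+04 = 9.739e+04 rad/s.
Step 2 — Component impedances:
  R1: Z = R = 2200 Ω
  L: Z = jωL = j·9.739e+04·0.000701 = 0 + j68.27 Ω
  C: Z = 1/(jωC) = -j/(ω·C) = 0 - j10.27 Ω
Step 3 — Parallel branch: L || C = 1/(1/L + 1/C) = 0 - j12.09 Ω.
Step 4 — Series with R1: Z_total = R1 + (L || C) = 2200 - j12.09 Ω = 2200∠-0.3° Ω.
Step 5 — Source phasor: V = 7.32∠60.0° V = 3.66 + j6.339 V.
Step 6 — Ohm's law: I = V / Z_total = (3.66 + j6.339) / (2200 - j12.09) = 0.001648 + j0.002891 A.
Step 7 — Convert to polar: |I| = 0.003327 A, ∠I = 60.3°.

I = 0.003327∠60.3° A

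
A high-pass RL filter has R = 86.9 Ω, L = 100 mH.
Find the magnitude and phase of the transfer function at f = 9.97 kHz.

Step 1 — Angular frequency: ω = 2π·9970 = 6.264e+04 rad/s.
Step 2 — Transfer function: H(jω) = jωL/(R + jωL).
Step 3 — Numerator jωL = j·6264; denominator R + jωL = 86.9 + j6264.
Step 4 — H = 0.9998 + j0.01387.
Step 5 — Magnitude: |H| = 0.9999 (-0.0 dB); phase: φ = 0.8°.

|H| = 0.9999 (-0.0 dB), φ = 0.8°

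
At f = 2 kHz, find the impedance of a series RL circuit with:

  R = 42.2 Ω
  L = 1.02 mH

Step 1 — Angular frequency: ω = 2π·f = 2π·2000 = 1.257e+04 rad/s.
Step 2 — Component impedances:
  R: Z = R = 42.2 Ω
  L: Z = jωL = j·1.257e+04·0.00102 = 0 + j12.82 Ω
Step 3 — Series combination: Z_total = R + L = 42.2 + j12.82 Ω = 44.1∠16.9° Ω.

Z = 42.2 + j12.82 Ω = 44.1∠16.9° Ω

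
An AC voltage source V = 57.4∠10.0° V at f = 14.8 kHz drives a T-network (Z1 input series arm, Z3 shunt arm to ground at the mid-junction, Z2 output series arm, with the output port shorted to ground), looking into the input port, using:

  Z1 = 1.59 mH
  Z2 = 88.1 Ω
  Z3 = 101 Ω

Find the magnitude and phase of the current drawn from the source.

Step 1 — Angular frequency: ω = 2π·f = 2π·1.48e+04 = 9.299e+04 rad/s.
Step 2 — Component impedances:
  Z1: Z = jωL = j·9.299e+04·0.00159 = 0 + j147.9 Ω
  Z2: Z = R = 88.1 Ω
  Z3: Z = R = 101 Ω
Step 3 — With the output port shorted to ground, the output series arm Z2 runs from the junction to ground; the shunt arm Z3 also runs from the junction to ground. They appear in parallel: Z3 || Z2 = 47.05 Ω.
Step 4 — Series with input arm Z1: Z_in = Z1 + (Z3 || Z2) = 47.05 + j147.9 Ω = 155.2∠72.3° Ω.
Step 5 — Source phasor: V = 57.4∠10.0° V = 56.53 + j9.967 V.
Step 6 — Ohm's law: I = V / Z_total = (56.53 + j9.967) / (47.05 + j147.9) = 0.1717 - j0.3277 A.
Step 7 — Convert to polar: |I| = 0.3699 A, ∠I = -62.3°.

I = 0.3699∠-62.3° A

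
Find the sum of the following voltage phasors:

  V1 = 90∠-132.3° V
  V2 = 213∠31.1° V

Step 1 — Convert each phasor to rectangular form:
  V1 = 90·(cos(-132.3°) + j·sin(-132.3°)) = -60.57 - j66.57 V
  V2 = 213·(cos(31.1°) + j·sin(31.1°)) = 182.4 + j110 V
Step 2 — Sum components: V_total = 121.8 + j43.45 V.
Step 3 — Convert to polar: |V_total| = 129.3 V, ∠V_total = 19.6°.

V_total = 129.3∠19.6° V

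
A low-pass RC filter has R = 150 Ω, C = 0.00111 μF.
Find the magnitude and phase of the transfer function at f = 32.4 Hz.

Step 1 — Angular frequency: ω = 2π·32.4 = 203.6 rad/s.
Step 2 — Transfer function: H(jω) = 1/(1 + jωRC).
Step 3 — Denominator: 1 + jωRC = 1 + j·203.6·150·1.11e-09 = 1 + j3.39e-05.
Step 4 — H = 1 - j3.39e-05.
Step 5 — Magnitude: |H| = 1 (-0.0 dB); phase: φ = -0.0°.

|H| = 1 (-0.0 dB), φ = -0.0°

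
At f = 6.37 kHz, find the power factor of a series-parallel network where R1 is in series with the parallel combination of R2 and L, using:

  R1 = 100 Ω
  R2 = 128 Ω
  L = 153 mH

Step 1 — Angular frequency: ω = 2π·f = 2π·6370 = 4.002e+04 rad/s.
Step 2 — Component impedances:
  R1: Z = R = 100 Ω
  R2: Z = R = 128 Ω
  L: Z = jωL = j·4.002e+04·0.153 = 0 + j6124 Ω
Step 3 — Parallel branch: R2 || L = 1/(1/R2 + 1/L) = 127.9 + j2.674 Ω.
Step 4 — Series with R1: Z_total = R1 + (R2 || L) = 227.9 + j2.674 Ω = 228∠0.7° Ω.
Step 5 — Power factor: PF = cos(φ) = Re(Z)/|Z| = 227.94/227.96 = 0.9999.
Step 6 — Type: Im(Z) = 2.674 ⇒ lagging (phase φ = 0.7°).

PF = 0.9999 (lagging, φ = 0.7°)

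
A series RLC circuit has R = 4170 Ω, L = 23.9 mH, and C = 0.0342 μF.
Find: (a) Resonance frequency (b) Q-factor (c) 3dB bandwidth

Step 1 — Resonance: ω₀ = 1/√(LC) = 1/√(0.0239·3.42e-08) = 3.498e+04 rad/s.
Step 2 — f₀ = ω₀/(2π) = 5567 Hz.
Step 3 — Series Q: Q = ω₀L/R = 3.498e+04·0.0239/4170 = 0.2005.
Step 4 — Bandwidth: Δω = ω₀/Q = 1.745e+05 rad/s; BW = Δω/(2π) = 2.777e+04 Hz.

(a) f₀ = 5567 Hz  (b) Q = 0.2005  (c) BW = 2.777e+04 Hz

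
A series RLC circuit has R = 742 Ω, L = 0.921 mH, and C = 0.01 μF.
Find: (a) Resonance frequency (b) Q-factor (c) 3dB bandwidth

Step 1 — Resonance condition Im(Z)=0 gives ω₀ = 1/√(LC).
Step 2 — ω₀ = 1/√(0.000921·1e-08) = 3.295e+05 rad/s.
Step 3 — f₀ = ω₀/(2π) = 5.244e+04 Hz.
Step 4 — Series Q: Q = ω₀L/R = 3.295e+05·0.000921/742 = 0.409.
Step 5 — 3dB bandwidth: Δω = ω₀/Q = 8.056e+05 rad/s; BW = Δω/(2π) = 1.282e+05 Hz.

(a) f₀ = 5.244e+04 Hz  (b) Q = 0.409  (c) BW = 1.282e+05 Hz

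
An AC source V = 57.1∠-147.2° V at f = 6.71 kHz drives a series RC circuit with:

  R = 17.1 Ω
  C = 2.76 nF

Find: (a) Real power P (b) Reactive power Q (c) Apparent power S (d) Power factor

Step 1 — Angular frequency: ω = 2π·f = 2π·6710 = 4.216e+04 rad/s.
Step 2 — Component impedances:
  R: Z = R = 17.1 Ω
  C: Z = 1/(jωC) = -j/(ω·C) = 0 - j8594 Ω
Step 3 — Series combination: Z_total = R + C = 17.1 - j8594 Ω = 8594∠-89.9° Ω.
Step 4 — Source phasor: V = 57.1∠-147.2° V = -48 - j30.93 V.
Step 5 — Current: I = V / Z = 0.003588 - j0.005592 A = 0.006644∠-57.3° A.
Step 6 — Complex power: S = V·I* = 0.0007549 - j0.3794 VA.
Step 7 — Real power: P = Re(S) = 0.0007549 W.
Step 8 — Reactive power: Q = Im(S) = -0.3794 VAR.
Step 9 — Apparent power: |S| = 0.3794 VA.
Step 10 — Power factor: PF = P/|S| = 0.00199 (leading).

(a) P = 0.0007549 W  (b) Q = -0.3794 VAR  (c) S = 0.3794 VA  (d) PF = 0.00199 (leading)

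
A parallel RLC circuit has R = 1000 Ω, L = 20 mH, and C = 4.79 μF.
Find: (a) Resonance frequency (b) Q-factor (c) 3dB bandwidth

Step 1 — Resonance: ω₀ = 1/√(LC) = 1/√(0.02·4.79e-06) = 3231 rad/s.
Step 2 — f₀ = ω₀/(2π) = 514.2 Hz.
Step 3 — Parallel Q: Q = R/(ω₀L) = 1000/(3231·0.02) = 15.48.
Step 4 — Bandwidth: Δω = ω₀/Q = 208.8 rad/s; BW = Δω/(2π) = 33.23 Hz.

(a) f₀ = 514.2 Hz  (b) Q = 15.48  (c) BW = 33.23 Hz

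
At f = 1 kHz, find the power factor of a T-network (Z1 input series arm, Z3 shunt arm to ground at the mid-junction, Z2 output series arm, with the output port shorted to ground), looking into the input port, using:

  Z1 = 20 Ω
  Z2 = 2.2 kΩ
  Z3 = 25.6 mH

Step 1 — Angular frequency: ω = 2π·f = 2π·1000 = 6283 rad/s.
Step 2 — Component impedances:
  Z1: Z = R = 20 Ω
  Z2: Z = R = 2200 Ω
  Z3: Z = jωL = j·6283·0.0256 = 0 + j160.8 Ω
Step 3 — With the output port shorted to ground, the output series arm Z2 runs from the junction to ground; the shunt arm Z3 also runs from the junction to ground. They appear in parallel: Z3 || Z2 = 11.7 + j160 Ω.
Step 4 — Series with input arm Z1: Z_in = Z1 + (Z3 || Z2) = 31.7 + j160 Ω = 163.1∠78.8° Ω.
Step 5 — Power factor: PF = cos(φ) = Re(Z)/|Z| = 31.698/163.1 = 0.1943.
Step 6 — Type: Im(Z) = 160 ⇒ lagging (phase φ = 78.8°).

PF = 0.1943 (lagging, φ = 78.8°)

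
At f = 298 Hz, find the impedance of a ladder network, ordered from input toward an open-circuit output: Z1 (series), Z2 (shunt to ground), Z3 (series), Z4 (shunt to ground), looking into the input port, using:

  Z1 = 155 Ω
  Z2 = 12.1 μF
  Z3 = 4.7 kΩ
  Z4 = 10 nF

Step 1 — Angular frequency: ω = 2π·f = 2π·298 = 1872 rad/s.
Step 2 — Component impedances:
  Z1: Z = R = 155 Ω
  Z2: Z = 1/(jωC) = -j/(ω·C) = 0 - j44.14 Ω
  Z3: Z = R = 4700 Ω
  Z4: Z = 1/(jωC) = -j/(ω·C) = 0 - j5.341e+04 Ω
Step 3 — Ladder network (open output): work backward from the far end, alternating series and parallel combinations. Z_in = 155 - j44.1 Ω = 161.2∠-15.9° Ω.

Z = 155 - j44.1 Ω = 161.2∠-15.9° Ω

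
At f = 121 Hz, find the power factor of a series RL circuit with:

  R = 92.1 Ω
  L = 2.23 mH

Step 1 — Angular frequency: ω = 2π·f = 2π·121 = 760.3 rad/s.
Step 2 — Component impedances:
  R: Z = R = 92.1 Ω
  L: Z = jωL = j·760.3·0.00223 = 0 + j1.695 Ω
Step 3 — Series combination: Z_total = R + L = 92.1 + j1.695 Ω = 92.12∠1.1° Ω.
Step 4 — Power factor: PF = cos(φ) = Re(Z)/|Z| = 92.1/92.12 = 0.9998.
Step 5 — Type: Im(Z) = 1.695 ⇒ lagging (phase φ = 1.1°).

PF = 0.9998 (lagging, φ = 1.1°)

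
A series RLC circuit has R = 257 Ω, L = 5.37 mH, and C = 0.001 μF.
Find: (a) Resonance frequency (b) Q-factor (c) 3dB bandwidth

Step 1 — Resonance: ω₀ = 1/√(LC) = 1/√(0.00537·1e-09) = 4.315e+05 rad/s.
Step 2 — f₀ = ω₀/(2π) = 6.868e+04 Hz.
Step 3 — Series Q: Q = ω₀L/R = 4.315e+05·0.00537/257 = 9.017.
Step 4 — Bandwidth: Δω = ω₀/Q = 4.786e+04 rad/s; BW = Δω/(2π) = 7617 Hz.

(a) f₀ = 6.868e+04 Hz  (b) Q = 9.017  (c) BW = 7617 Hz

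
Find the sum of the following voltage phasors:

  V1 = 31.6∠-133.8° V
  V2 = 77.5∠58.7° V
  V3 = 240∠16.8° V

Step 1 — Convert each phasor to rectangular form:
  V1 = 31.6·(cos(-133.8°) + j·sin(-133.8°)) = -21.87 - j22.81 V
  V2 = 77.5·(cos(58.7°) + j·sin(58.7°)) = 40.26 + j66.22 V
  V3 = 240·(cos(16.8°) + j·sin(16.8°)) = 229.8 + j69.37 V
Step 2 — Sum components: V_total = 248.1 + j112.8 V.
Step 3 — Convert to polar: |V_total| = 272.6 V, ∠V_total = 24.4°.

V_total = 272.6∠24.4° V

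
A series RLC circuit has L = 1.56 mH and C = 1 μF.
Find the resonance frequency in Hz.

Step 1 — Resonance condition Im(Z)=0 gives ω₀ = 1/√(LC).
Step 2 — ω₀ = 1/√(0.00156·1e-06) = 2.532e+04 rad/s.
Step 3 — f₀ = ω₀/(2π) = 4030 Hz.

f₀ = 4030 Hz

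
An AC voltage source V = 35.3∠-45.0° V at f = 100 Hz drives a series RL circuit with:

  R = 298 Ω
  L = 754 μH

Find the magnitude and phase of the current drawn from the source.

Step 1 — Angular frequency: ω = 2π·f = 2π·100 = 628.3 rad/s.
Step 2 — Component impedances:
  R: Z = R = 298 Ω
  L: Z = jωL = j·628.3·0.000754 = 0 + j0.4738 Ω
Step 3 — Series combination: Z_total = R + L = 298 + j0.4738 Ω = 298∠0.1° Ω.
Step 4 — Source phasor: V = 35.3∠-45.0° V = 24.96 - j24.96 V.
Step 5 — Ohm's law: I = V / Z_total = (24.96 - j24.96) / (298 + j0.4738) = 0.08363 - j0.08389 A.
Step 6 — Convert to polar: |I| = 0.1185 A, ∠I = -45.1°.

I = 0.1185∠-45.1° A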